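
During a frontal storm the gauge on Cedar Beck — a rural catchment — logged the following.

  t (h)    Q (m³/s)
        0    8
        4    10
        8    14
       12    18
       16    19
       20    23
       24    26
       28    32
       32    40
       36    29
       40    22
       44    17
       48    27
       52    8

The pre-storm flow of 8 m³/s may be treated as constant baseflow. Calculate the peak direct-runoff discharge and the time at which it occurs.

Q_p = 32.0 m³/s at t = 32 h

Subtracting baseflow gives direct-runoff ordinates: 0.0, 2.0, 6.0, 10.0, 11.0, 15.0, 18.0, 24.0, 32.0, 21.0, 14.0, 9.0, 19.0, 0.0 m³/s.
The maximum is 32.0 m³/s, occurring at the reading for t = 32 h.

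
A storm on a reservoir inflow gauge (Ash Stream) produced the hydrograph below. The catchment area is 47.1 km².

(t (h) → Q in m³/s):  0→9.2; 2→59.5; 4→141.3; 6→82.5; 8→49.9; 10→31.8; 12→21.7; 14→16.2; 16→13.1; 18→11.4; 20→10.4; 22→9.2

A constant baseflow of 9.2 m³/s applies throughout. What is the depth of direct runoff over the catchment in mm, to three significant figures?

d ≈ 52.9 mm

Direct runoff: 0.0, 50.3, 132.1, 73.3, 40.7, 22.6, 12.5, 7.0, 3.9, 2.2, 1.2, 0.0 m³/s; ΣQ_DR = 345.8 m³/s.
V = ΣQ_DR · Δt = 345.8 × 7200 s = 2.490 × 10^6 m³.
Over A = 47.1 km², depth = V / A = 52.9 mm.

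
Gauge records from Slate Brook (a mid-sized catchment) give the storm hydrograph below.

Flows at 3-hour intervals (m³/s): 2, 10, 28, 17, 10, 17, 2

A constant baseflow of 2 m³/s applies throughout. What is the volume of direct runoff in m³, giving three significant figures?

Direct-runoff ordinates (Q − Q_b): 0.0, 8.0, 26.0, 15.0, 8.0, 15.0, 0.0 m³/s.
ΣQ_DR = 72.00 m³/s.
With Δt = 3 h = 10800 s, V = ΣQ_DR · Δt = 72.00 × 10800 = 7.78 × 10^5 m³.

V ≈ 7.78 × 10^5 m³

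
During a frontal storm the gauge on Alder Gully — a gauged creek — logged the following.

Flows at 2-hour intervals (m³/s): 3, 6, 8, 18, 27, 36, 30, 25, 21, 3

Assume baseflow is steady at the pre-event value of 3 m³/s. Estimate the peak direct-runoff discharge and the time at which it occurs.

Subtracting baseflow gives direct-runoff ordinates: 0.0, 3.0, 5.0, 15.0, 24.0, 33.0, 27.0, 22.0, 18.0, 0.0 m³/s.
The maximum is 33.0 m³/s, occurring at the reading for t = 10 h.

Q_p = 33.0 m³/s at t = 10 h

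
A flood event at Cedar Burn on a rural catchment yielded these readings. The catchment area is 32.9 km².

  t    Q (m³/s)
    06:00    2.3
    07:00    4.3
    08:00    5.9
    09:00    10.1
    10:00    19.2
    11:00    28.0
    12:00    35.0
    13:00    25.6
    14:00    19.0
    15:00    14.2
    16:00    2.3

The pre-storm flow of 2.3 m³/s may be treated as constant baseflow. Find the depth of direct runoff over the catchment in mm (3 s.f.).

Direct runoff: 0.0, 2.0, 3.6, 7.8, 16.9, 25.7, 32.7, 23.3, 16.7, 11.9, 0.0 m³/s; ΣQ_DR = 140.6 m³/s.
V = ΣQ_DR · Δt = 140.6 × 3600 s = 5.062 × 10^5 m³.
Over A = 32.9 km², depth = V / A = 15.4 mm.

d ≈ 15.4 mm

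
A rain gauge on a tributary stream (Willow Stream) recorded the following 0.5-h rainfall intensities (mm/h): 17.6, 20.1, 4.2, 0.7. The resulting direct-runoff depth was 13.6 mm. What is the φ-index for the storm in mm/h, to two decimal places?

Only the 2 blocks with intensity above φ contribute runoff: 17.6, 20.1 mm/h.
Σ(I−φ)·Δt = d  ⇒  (17.6+20.1 − 2φ)·0.5 = 13.6
φ = (37.70 − 13.6/0.5) / 2 = 5.25 mm/h.

φ ≈ 5.25 mm/h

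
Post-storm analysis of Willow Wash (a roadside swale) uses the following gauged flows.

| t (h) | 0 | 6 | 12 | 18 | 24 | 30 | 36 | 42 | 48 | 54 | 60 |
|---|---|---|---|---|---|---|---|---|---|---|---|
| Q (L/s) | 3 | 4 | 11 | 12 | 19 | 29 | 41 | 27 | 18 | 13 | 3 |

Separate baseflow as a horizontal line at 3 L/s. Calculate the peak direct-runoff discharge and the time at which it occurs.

Subtracting baseflow gives direct-runoff ordinates: 0.0, 1.0, 8.0, 9.0, 16.0, 26.0, 38.0, 24.0, 15.0, 10.0, 0.0 L/s.
The maximum is 38.0 L/s, occurring at the reading for t = 36 h.

Q_p = 38.0 L/s at t = 36 h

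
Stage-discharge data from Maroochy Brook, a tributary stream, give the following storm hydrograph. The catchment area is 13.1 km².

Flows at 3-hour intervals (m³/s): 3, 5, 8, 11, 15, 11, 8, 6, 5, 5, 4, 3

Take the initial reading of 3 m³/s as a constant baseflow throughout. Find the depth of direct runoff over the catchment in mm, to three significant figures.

d ≈ 39.6 mm

Direct runoff: 0.0, 2.0, 5.0, 8.0, 12.0, 8.0, 5.0, 3.0, 2.0, 2.0, 1.0, 0.0 m³/s; ΣQ_DR = 48.00 m³/s.
V = ΣQ_DR · Δt = 48.00 × 10800 s = 5.184 × 10^5 m³.
Over A = 13.1 km², depth = V / A = 39.6 mm.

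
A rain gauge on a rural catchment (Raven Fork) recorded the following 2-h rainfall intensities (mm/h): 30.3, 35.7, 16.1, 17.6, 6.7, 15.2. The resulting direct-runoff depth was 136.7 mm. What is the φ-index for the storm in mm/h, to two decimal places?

φ ≈ 9.31 mm/h

Only the 5 blocks with intensity above φ contribute runoff: 30.3, 35.7, 16.1, 17.6, 15.2 mm/h.
Σ(I−φ)·Δt = d  ⇒  (30.3+35.7+16.1+17.6+15.2 − 5φ)·2 = 136.7
φ = (114.9 − 136.7/2) / 5 = 9.31 mm/h.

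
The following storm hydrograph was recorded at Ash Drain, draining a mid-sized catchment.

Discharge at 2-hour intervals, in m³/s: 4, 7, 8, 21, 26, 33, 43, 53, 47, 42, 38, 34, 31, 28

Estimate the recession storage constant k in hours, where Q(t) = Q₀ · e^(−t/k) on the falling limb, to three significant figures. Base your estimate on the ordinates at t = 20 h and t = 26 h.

k ≈ 19.6 h

On the falling limb, Q drops from 38 to 28 m³/s between t = 20 h and t = 26 h (Δt = 6 h).
k = −Δt / ln(Q₂/Q₁) = −6 / ln(28/38) = 19.6 h.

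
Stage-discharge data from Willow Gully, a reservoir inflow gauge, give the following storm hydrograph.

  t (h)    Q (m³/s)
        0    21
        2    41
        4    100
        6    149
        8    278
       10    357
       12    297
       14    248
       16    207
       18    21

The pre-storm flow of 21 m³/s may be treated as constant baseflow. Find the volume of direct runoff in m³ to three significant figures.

Direct-runoff ordinates (Q − Q_b): 0.0, 20.0, 79.0, 128.0, 257.0, 336.0, 276.0, 227.0, 186.0, 0.0 m³/s.
ΣQ_DR = 1509 m³/s.
With Δt = 2 h = 7200 s, V = ΣQ_DR · Δt = 1509 × 7200 = 1.09 × 10^7 m³.

V ≈ 1.09 × 10^7 m³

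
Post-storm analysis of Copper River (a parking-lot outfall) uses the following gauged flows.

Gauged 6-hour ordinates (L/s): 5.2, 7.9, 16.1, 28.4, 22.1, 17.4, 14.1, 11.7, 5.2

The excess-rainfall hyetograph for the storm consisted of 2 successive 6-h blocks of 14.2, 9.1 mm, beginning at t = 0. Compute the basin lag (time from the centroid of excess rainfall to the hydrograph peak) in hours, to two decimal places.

Centroid of excess rainfall: t_c = Σ P_i·t̄_i / ΣP_i = 5.3433 h (block centres at 3, 9 h).
Hydrograph peak occurs at t = 18 h, so basin lag t_L = 18 − 5.3433 = 12.66 h.

t_L ≈ 12.66 h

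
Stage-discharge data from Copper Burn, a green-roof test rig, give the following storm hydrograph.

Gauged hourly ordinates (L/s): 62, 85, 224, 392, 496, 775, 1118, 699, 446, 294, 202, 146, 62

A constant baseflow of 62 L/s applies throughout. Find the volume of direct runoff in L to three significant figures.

V ≈ 1.51 × 10^7 L

Direct-runoff ordinates (Q − Q_b): 0.0, 23.0, 162.0, 330.0, 434.0, 713.0, 1056.0, 637.0, 384.0, 232.0, 140.0, 84.0, 0.0 L/s.
ΣQ_DR = 4195 L/s.
With Δt = 1 h = 3600 s, V = ΣQ_DR · Δt = 4195 × 3600 = 1.51 × 10^7 L.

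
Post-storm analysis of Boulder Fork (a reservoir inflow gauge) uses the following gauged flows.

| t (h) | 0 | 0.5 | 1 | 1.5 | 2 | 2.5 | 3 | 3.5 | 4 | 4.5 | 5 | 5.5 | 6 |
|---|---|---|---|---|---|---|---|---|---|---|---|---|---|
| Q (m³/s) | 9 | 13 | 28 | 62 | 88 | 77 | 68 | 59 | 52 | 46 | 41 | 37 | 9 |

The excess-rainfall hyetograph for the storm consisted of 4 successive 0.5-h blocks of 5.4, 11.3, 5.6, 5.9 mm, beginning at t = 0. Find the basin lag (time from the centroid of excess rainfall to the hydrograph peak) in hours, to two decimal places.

t_L ≈ 1.04 h

Centroid of excess rainfall: t_c = Σ P_i·t̄_i / ΣP_i = 0.9628 h (block centres at 0.25, 0.75, 1.25, 1.75 h).
Hydrograph peak occurs at t = 2 h, so basin lag t_L = 2 − 0.9628 = 1.04 h.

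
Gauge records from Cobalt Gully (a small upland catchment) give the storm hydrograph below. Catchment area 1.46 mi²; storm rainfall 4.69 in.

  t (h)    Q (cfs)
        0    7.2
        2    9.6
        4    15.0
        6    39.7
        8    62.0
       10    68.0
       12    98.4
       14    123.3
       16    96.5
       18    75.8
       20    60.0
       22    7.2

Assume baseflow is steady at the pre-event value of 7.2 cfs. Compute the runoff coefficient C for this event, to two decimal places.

C ≈ 0.26

ΣQ_DR = 576.3 cfs; V = ΣQ_DR·Δt = 4.149 × 10^6 ft³.
Runoff depth d = V / A = 1.223 in.
C = d / P = 1.223 / 4.69 = 0.26.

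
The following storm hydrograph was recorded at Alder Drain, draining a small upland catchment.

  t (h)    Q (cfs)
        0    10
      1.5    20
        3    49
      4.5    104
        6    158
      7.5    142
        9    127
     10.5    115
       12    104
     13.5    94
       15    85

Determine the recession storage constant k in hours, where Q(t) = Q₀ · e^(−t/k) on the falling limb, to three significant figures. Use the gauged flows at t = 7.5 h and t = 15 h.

On the falling limb, Q drops from 142 to 85 cfs between t = 7.5 h and t = 15 h (Δt = 7.5 h).
k = −Δt / ln(Q₂/Q₁) = −7.5 / ln(85/142) = 14.6 h.

k ≈ 14.6 h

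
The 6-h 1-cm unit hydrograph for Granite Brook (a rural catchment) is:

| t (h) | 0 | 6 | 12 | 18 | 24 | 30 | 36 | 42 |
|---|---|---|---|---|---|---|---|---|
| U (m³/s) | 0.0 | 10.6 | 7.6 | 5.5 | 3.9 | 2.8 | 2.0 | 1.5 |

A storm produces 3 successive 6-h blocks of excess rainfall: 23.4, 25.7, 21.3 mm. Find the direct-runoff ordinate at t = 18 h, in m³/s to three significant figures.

Q ≈ 55.0 m³/s

By discrete convolution, Q_j = Σ (P_i / 10 mm) · U_{j−i}.
At t = 18 h (j=3): Q = (23.4/10)·5.5 + (25.7/10)·7.6 + (21.3/10)·10.6 = 55.0 m³/s.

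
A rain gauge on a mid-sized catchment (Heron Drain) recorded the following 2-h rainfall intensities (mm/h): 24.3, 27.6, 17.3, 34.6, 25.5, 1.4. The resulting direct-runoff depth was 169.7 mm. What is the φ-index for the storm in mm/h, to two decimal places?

φ ≈ 8.89 mm/h

Only the 5 blocks with intensity above φ contribute runoff: 24.3, 27.6, 17.3, 34.6, 25.5 mm/h.
Σ(I−φ)·Δt = d  ⇒  (24.3+27.6+17.3+34.6+25.5 − 5φ)·2 = 169.7
φ = (129.3 − 169.7/2) / 5 = 8.89 mm/h.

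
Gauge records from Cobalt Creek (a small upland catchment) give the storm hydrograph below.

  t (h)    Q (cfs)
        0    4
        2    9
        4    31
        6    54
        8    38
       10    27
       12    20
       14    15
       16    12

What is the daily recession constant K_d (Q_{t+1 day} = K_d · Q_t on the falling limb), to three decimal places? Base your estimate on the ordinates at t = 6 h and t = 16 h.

Between t = 6 h and t = 16 h the flow falls from 54 to 12 cfs over 5×2 h = 10 h.
Per-interval ratio K = (12/54)^(1/5) = 0.7402; K_d = K^(24/2) = 0.027.

K_d ≈ 0.027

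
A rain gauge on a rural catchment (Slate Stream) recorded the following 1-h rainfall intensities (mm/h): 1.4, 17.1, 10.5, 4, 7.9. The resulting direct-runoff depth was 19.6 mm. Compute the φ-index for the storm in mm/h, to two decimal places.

Only the 3 blocks with intensity above φ contribute runoff: 17.1, 10.5, 7.9 mm/h.
Σ(I−φ)·Δt = d  ⇒  (17.1+10.5+7.9 − 3φ)·1 = 19.6
φ = (35.50 − 19.6/1) / 3 = 5.30 mm/h.

φ ≈ 5.30 mm/h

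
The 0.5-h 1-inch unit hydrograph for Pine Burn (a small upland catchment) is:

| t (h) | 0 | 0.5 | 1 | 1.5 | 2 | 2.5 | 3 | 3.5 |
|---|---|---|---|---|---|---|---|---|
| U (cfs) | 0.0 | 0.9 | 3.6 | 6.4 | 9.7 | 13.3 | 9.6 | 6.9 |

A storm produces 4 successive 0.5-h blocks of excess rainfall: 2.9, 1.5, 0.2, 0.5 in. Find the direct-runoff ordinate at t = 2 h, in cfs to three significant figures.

By discrete convolution, Q_j = Σ (P_i / 1 in) · U_{j−i}.
At t = 2 h (j=4): Q = (2.9/1)·9.7 + (1.5/1)·6.4 + (0.2/1)·3.6 + (0.5/1)·0.9 = 38.9 cfs.

Q ≈ 38.9 cfs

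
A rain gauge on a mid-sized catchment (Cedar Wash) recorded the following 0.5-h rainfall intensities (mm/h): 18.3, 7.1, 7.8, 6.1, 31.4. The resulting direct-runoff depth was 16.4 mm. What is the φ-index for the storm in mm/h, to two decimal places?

Only the 2 blocks with intensity above φ contribute runoff: 18.3, 31.4 mm/h.
Σ(I−φ)·Δt = d  ⇒  (18.3+31.4 − 2φ)·0.5 = 16.4
φ = (49.70 − 16.4/0.5) / 2 = 8.45 mm/h.

φ ≈ 8.45 mm/h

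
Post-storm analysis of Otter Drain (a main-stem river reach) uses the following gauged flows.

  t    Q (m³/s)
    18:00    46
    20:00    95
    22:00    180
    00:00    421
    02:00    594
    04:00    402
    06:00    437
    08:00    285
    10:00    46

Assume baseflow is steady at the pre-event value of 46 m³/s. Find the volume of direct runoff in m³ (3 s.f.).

V ≈ 1.51 × 10^7 m³

Direct-runoff ordinates (Q − Q_b): 0.0, 49.0, 134.0, 375.0, 548.0, 356.0, 391.0, 239.0, 0.0 m³/s.
ΣQ_DR = 2092 m³/s.
With Δt = 2 h = 7200 s, V = ΣQ_DR · Δt = 2092 × 7200 = 1.51 × 10^7 m³.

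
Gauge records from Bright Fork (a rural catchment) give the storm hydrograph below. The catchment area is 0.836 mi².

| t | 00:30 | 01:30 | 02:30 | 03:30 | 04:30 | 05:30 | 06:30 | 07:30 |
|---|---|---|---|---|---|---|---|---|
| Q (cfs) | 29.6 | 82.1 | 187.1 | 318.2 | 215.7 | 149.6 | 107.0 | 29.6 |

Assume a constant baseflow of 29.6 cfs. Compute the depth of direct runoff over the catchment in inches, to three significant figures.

Direct runoff: 0.0, 52.5, 157.5, 288.6, 186.1, 120.0, 77.4, 0.0 cfs; ΣQ_DR = 882.1 cfs.
V = ΣQ_DR · Δt = 882.1 × 3600 s = 3.176 × 10^6 ft³.
Over A = 0.836 mi², depth = V / A = 1.64 in.

d ≈ 1.64 in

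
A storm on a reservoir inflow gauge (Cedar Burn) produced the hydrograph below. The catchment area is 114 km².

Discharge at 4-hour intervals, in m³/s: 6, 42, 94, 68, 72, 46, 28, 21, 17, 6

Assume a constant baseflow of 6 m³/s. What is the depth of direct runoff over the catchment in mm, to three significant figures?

d ≈ 42.9 mm

Direct runoff: 0.0, 36.0, 88.0, 62.0, 66.0, 40.0, 22.0, 15.0, 11.0, 0.0 m³/s; ΣQ_DR = 340.0 m³/s.
V = ΣQ_DR · Δt = 340.0 × 14400 s = 4.896 × 10^6 m³.
Over A = 114 km², depth = V / A = 42.9 mm.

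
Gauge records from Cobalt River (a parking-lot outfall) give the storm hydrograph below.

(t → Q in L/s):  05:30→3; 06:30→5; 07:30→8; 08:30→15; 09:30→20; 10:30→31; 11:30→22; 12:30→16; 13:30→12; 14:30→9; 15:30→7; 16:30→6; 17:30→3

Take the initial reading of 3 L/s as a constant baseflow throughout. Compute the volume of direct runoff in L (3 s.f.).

V ≈ 4.25 × 10^5 L

Direct-runoff ordinates (Q − Q_b): 0.0, 2.0, 5.0, 12.0, 17.0, 28.0, 19.0, 13.0, 9.0, 6.0, 4.0, 3.0, 0.0 L/s.
ΣQ_DR = 118.0 L/s.
With Δt = 1 h = 3600 s, V = ΣQ_DR · Δt = 118.0 × 3600 = 4.25 × 10^5 L.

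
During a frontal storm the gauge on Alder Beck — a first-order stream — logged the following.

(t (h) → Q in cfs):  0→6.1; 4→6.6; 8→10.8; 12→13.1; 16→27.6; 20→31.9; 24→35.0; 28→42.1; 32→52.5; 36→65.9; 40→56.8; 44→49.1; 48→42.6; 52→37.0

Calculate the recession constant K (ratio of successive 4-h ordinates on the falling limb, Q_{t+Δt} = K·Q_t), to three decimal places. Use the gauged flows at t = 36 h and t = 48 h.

Using the recession-limb readings at t = 36 h and t = 48 h: Q falls from 65.9 to 42.6 cfs over 3 intervals.
K = (Q₂/Q₁)^(1/3) = (42.6/65.9)^(1/3) = 0.865.

K ≈ 0.865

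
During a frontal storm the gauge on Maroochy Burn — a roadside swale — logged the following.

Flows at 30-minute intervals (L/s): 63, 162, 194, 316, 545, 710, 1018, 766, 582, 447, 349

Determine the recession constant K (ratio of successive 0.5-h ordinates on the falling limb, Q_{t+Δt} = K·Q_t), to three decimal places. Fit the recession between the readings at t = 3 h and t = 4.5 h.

Using the recession-limb readings at t = 3 h and t = 4.5 h: Q falls from 1018 to 447 L/s over 3 intervals.
K = (Q₂/Q₁)^(1/3) = (447/1018)^(1/3) = 0.760.

K ≈ 0.760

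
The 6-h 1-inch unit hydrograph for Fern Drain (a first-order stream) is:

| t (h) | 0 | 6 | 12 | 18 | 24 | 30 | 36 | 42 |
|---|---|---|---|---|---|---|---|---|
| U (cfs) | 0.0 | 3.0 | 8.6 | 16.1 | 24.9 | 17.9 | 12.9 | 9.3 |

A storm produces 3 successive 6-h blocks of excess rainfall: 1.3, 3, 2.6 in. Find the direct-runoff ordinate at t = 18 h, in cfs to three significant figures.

By discrete convolution, Q_j = Σ (P_i / 1 in) · U_{j−i}.
At t = 18 h (j=3): Q = (1.3/1)·16.1 + (3/1)·8.6 + (2.6/1)·3.0 = 54.5 cfs.

Q ≈ 54.5 cfs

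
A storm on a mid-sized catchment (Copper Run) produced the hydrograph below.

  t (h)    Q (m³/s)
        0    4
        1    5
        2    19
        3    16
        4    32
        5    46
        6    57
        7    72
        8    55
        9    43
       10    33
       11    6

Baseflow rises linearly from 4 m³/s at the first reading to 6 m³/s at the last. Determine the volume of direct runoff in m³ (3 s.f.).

V ≈ 1.18 × 10^6 m³

Direct-runoff ordinates (Q − Q_b): 0.00, 0.82, 14.64, 11.45, 27.27, 41.09, 51.91, 66.73, 49.55, 37.36, 27.18, 0.00 m³/s.
ΣQ_DR = 328.0 m³/s.
With Δt = 1 h = 3600 s, V = ΣQ_DR · Δt = 328.0 × 3600 = 1.18 × 10^6 m³.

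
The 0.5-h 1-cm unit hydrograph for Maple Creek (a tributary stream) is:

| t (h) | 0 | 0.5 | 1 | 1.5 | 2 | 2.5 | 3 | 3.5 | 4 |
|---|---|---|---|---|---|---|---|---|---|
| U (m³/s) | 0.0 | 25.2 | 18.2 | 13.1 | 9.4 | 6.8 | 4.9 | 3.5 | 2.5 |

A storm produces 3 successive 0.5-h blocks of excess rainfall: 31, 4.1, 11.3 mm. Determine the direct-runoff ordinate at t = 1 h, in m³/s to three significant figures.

Q ≈ 66.8 m³/s

By discrete convolution, Q_j = Σ (P_i / 10 mm) · U_{j−i}.
At t = 1 h (j=2): Q = (31/10)·18.2 + (4.1/10)·25.2 + (11.3/10)·0.0 = 66.8 m³/s.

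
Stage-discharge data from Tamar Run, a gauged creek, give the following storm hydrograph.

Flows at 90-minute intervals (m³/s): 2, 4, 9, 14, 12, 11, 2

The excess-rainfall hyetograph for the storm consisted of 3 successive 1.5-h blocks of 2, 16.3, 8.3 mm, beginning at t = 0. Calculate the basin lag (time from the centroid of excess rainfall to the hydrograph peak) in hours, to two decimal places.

t_L ≈ 1.89 h

Centroid of excess rainfall: t_c = Σ P_i·t̄_i / ΣP_i = 2.6053 h (block centres at 0.75, 2.25, 3.75 h).
Hydrograph peak occurs at t = 4.5 h, so basin lag t_L = 4.5 − 2.6053 = 1.89 h.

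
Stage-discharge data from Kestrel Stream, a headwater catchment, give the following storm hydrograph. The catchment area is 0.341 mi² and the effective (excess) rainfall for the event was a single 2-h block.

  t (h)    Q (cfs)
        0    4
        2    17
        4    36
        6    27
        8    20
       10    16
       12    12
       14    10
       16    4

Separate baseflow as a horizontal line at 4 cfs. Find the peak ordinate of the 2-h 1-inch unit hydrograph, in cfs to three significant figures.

U_p ≈ 32.0 cfs

Direct runoff: 0.0, 13.0, 32.0, 23.0, 16.0, 12.0, 8.0, 6.0, 0.0 cfs; ΣQ_DR = 110.0 cfs, peak = 32.0 cfs.
Runoff depth d = ΣQ_DR·Δt / A = 110.0 × 7200 / (0.341 mi²) = 0.9997 in.
The 1-inch UH is the DRH scaled by (1 in)/d, so U_p = 32.0 × 1/0.9997 = 32.0 cfs.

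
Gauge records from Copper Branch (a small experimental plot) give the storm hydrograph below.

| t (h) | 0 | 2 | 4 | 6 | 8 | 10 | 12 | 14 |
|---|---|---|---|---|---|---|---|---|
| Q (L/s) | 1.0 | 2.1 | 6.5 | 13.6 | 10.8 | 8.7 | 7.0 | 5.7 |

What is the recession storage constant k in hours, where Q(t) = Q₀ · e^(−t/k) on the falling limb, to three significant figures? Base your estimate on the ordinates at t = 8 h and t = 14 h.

On the falling limb, Q drops from 10.8 to 5.7 L/s between t = 8 h and t = 14 h (Δt = 6 h).
k = −Δt / ln(Q₂/Q₁) = −6 / ln(5.7/10.8) = 9.39 h.

k ≈ 9.39 h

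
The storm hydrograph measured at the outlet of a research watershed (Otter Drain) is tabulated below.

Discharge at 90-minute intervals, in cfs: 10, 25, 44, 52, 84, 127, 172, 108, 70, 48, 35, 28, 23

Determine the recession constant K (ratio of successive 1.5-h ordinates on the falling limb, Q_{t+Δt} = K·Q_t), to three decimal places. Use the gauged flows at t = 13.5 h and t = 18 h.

K ≈ 0.783

Using the recession-limb readings at t = 13.5 h and t = 18 h: Q falls from 48 to 23 cfs over 3 intervals.
K = (Q₂/Q₁)^(1/3) = (23/48)^(1/3) = 0.783.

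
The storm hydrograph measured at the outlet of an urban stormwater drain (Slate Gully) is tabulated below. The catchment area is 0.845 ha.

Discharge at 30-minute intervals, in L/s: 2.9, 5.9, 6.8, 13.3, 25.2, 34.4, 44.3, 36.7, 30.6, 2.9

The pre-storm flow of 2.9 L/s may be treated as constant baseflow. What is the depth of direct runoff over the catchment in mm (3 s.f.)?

d ≈ 37.1 mm

Direct runoff: 0.0, 3.0, 3.9, 10.4, 22.3, 31.5, 41.4, 33.8, 27.7, 0.0 L/s; ΣQ_DR = 174.0 L/s.
V = ΣQ_DR · Δt = 174.0 × 1800 s = 3.132 × 10^5 L.
Over A = 0.845 ha, depth = V / A = 37.1 mm.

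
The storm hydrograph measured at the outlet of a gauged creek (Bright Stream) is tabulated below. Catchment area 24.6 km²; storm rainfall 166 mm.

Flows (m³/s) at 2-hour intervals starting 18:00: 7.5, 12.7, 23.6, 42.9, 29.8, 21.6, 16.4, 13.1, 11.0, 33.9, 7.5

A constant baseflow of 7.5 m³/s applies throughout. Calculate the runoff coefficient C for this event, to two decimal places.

ΣQ_DR = 137.5 m³/s; V = ΣQ_DR·Δt = 9.900 × 10^5 m³.
Runoff depth d = V / A = 40.24 mm.
C = d / P = 40.24 / 166 = 0.24.

C ≈ 0.24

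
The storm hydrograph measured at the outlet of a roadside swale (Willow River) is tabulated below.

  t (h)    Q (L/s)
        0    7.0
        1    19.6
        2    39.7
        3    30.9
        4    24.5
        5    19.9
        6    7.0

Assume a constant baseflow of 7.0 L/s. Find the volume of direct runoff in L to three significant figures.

Direct-runoff ordinates (Q − Q_b): 0.0, 12.6, 32.7, 23.9, 17.5, 12.9, 0.0 L/s.
ΣQ_DR = 99.60 L/s.
With Δt = 1 h = 3600 s, V = ΣQ_DR · Δt = 99.60 × 3600 = 3.59 × 10^5 L.

V ≈ 3.59 × 10^5 L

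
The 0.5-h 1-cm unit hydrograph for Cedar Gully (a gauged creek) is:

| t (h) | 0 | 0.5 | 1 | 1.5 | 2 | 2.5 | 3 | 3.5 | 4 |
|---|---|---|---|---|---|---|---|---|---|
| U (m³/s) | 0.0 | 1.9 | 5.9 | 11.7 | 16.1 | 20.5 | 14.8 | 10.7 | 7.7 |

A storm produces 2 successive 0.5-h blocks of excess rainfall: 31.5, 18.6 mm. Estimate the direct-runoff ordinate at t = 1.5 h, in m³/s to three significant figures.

Q ≈ 47.8 m³/s

By discrete convolution, Q_j = Σ (P_i / 10 mm) · U_{j−i}.
At t = 1.5 h (j=3): Q = (31.5/10)·11.7 + (18.6/10)·5.9 = 47.8 m³/s.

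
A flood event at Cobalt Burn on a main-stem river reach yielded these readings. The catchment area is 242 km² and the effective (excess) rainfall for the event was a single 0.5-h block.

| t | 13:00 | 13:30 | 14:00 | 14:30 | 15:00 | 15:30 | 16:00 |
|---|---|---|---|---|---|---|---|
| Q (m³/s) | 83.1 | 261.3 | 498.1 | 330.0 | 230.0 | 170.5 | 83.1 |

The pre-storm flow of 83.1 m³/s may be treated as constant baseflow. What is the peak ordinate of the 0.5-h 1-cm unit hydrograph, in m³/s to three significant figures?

U_p ≈ 519 m³/s

Direct runoff: 0.0, 178.2, 415.0, 246.9, 146.9, 87.4, 0.0 m³/s; ΣQ_DR = 1074 m³/s, peak = 415.0 m³/s.
Runoff depth d = ΣQ_DR·Δt / A = 1074 × 1800 / (242 km²) = 7.991 mm.
The 1-cm UH is the DRH scaled by (10 mm)/d, so U_p = 415.0 × 10/7.991 = 519 m³/s.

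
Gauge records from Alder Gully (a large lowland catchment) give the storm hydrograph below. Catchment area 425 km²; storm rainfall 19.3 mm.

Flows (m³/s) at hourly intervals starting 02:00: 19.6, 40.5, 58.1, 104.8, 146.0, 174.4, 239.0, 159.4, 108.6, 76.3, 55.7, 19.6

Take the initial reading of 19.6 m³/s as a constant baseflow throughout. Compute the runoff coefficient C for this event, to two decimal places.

C ≈ 0.42

ΣQ_DR = 966.8 m³/s; V = ΣQ_DR·Δt = 3.480 × 10^6 m³.
Runoff depth d = V / A = 8.189 mm.
C = d / P = 8.189 / 19.3 = 0.42.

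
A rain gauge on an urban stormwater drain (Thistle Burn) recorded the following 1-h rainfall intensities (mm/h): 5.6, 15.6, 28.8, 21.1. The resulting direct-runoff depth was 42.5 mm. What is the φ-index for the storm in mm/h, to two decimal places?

Only the 3 blocks with intensity above φ contribute runoff: 15.6, 28.8, 21.1 mm/h.
Σ(I−φ)·Δt = d  ⇒  (15.6+28.8+21.1 − 3φ)·1 = 42.5
φ = (65.50 − 42.5/1) / 3 = 7.67 mm/h.

φ ≈ 7.67 mm/h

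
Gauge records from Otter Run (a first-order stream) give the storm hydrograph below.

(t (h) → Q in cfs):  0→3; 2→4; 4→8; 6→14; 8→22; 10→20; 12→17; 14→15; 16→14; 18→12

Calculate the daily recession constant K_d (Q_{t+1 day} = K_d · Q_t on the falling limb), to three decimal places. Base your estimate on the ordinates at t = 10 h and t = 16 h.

Between t = 10 h and t = 16 h the flow falls from 20 to 14 cfs over 3×2 h = 6 h.
Per-interval ratio K = (14/20)^(1/3) = 0.8879; K_d = K^(24/2) = 0.240.

K_d ≈ 0.240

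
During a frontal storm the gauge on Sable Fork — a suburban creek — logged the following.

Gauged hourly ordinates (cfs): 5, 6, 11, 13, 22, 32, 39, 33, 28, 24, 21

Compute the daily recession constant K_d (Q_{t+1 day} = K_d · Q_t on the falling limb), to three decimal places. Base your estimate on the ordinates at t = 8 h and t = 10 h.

Between t = 8 h and t = 10 h the flow falls from 28 to 21 cfs over 2×1 h = 2 h.
Per-interval ratio K = (21/28)^(1/2) = 0.8660; K_d = K^(24/1) = 0.032.

K_d ≈ 0.032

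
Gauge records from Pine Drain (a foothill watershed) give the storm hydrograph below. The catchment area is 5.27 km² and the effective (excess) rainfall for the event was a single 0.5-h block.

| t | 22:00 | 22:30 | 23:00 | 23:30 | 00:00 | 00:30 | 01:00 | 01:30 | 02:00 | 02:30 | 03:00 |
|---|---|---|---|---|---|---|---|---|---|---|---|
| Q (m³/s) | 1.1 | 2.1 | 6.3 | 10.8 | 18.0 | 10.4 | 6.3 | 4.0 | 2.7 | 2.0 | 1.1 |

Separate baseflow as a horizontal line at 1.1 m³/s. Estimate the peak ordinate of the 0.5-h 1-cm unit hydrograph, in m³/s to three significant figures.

U_p ≈ 9.39 m³/s

Direct runoff: 0.0, 1.0, 5.2, 9.7, 16.9, 9.3, 5.2, 2.9, 1.6, 0.9, 0.0 m³/s; ΣQ_DR = 52.70 m³/s, peak = 16.9 m³/s.
Runoff depth d = ΣQ_DR·Δt / A = 52.70 × 1800 / (5.27 km²) = 18.00 mm.
The 1-cm UH is the DRH scaled by (10 mm)/d, so U_p = 16.9 × 10/18.00 = 9.39 m³/s.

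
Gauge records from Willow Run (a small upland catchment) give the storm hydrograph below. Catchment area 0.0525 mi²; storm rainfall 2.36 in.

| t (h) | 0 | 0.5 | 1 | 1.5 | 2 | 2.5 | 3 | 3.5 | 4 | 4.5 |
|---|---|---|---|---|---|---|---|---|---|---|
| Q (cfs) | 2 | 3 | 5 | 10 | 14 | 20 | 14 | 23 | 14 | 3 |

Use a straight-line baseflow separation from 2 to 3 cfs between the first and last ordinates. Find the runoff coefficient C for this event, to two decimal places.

C ≈ 0.52

ΣQ_DR = 83.00 cfs; V = ΣQ_DR·Δt = 1.494 × 10^5 ft³.
Runoff depth d = V / A = 1.225 in.
C = d / P = 1.225 / 2.36 = 0.52.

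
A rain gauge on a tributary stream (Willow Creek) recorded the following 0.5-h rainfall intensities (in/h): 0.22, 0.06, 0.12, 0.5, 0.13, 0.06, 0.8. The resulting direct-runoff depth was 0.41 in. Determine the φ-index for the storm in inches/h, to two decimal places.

Only the 2 blocks with intensity above φ contribute runoff: 0.5, 0.8 in/h.
Σ(I−φ)·Δt = d  ⇒  (0.5+0.8 − 2φ)·0.5 = 0.41
φ = (1.300 − 0.41/0.5) / 2 = 0.24 in/h.

φ ≈ 0.24 in/h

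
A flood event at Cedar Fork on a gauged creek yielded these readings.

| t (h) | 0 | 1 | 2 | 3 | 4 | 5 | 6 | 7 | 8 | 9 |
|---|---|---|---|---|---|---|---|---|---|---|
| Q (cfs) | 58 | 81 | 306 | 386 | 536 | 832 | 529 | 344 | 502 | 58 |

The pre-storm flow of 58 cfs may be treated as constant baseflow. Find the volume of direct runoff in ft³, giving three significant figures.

V ≈ 1.10 × 10^7 ft³

Direct-runoff ordinates (Q − Q_b): 0.0, 23.0, 248.0, 328.0, 478.0, 774.0, 471.0, 286.0, 444.0, 0.0 cfs.
ΣQ_DR = 3052 cfs.
With Δt = 1 h = 3600 s, V = ΣQ_DR · Δt = 3052 × 3600 = 1.10 × 10^7 ft³.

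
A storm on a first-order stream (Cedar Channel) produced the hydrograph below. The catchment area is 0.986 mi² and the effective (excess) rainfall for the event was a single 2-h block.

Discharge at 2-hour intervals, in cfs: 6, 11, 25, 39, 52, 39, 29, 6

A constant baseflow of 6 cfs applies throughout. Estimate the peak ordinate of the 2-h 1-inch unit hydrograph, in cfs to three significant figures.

U_p ≈ 92.0 cfs

Direct runoff: 0.0, 5.0, 19.0, 33.0, 46.0, 33.0, 23.0, 0.0 cfs; ΣQ_DR = 159.0 cfs, peak = 46.0 cfs.
Runoff depth d = ΣQ_DR·Δt / A = 159.0 × 7200 / (0.986 mi²) = 0.4998 in.
The 1-inch UH is the DRH scaled by (1 in)/d, so U_p = 46.0 × 1/0.4998 = 92.0 cfs.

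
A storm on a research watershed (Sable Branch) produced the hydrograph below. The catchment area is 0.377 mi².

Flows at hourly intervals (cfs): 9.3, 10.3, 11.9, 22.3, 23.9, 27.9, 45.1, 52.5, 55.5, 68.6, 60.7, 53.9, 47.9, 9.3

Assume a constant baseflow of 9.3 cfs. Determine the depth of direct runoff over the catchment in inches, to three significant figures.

d ≈ 1.52 in

Direct runoff: 0.0, 1.0, 2.6, 13.0, 14.6, 18.6, 35.8, 43.2, 46.2, 59.3, 51.4, 44.6, 38.6, 0.0 cfs; ΣQ_DR = 368.9 cfs.
V = ΣQ_DR · Δt = 368.9 × 3600 s = 1.328 × 10^6 ft³.
Over A = 0.377 mi², depth = V / A = 1.52 in.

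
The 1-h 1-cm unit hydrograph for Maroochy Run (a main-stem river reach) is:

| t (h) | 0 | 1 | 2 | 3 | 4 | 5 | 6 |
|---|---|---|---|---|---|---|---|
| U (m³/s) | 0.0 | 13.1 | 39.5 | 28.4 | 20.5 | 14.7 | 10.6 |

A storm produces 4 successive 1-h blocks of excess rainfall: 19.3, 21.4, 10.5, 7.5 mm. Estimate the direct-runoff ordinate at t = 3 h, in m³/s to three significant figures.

By discrete convolution, Q_j = Σ (P_i / 10 mm) · U_{j−i}.
At t = 3 h (j=3): Q = (19.3/10)·28.4 + (21.4/10)·39.5 + (10.5/10)·13.1 + (7.5/10)·0.0 = 153 m³/s.

Q ≈ 153 m³/s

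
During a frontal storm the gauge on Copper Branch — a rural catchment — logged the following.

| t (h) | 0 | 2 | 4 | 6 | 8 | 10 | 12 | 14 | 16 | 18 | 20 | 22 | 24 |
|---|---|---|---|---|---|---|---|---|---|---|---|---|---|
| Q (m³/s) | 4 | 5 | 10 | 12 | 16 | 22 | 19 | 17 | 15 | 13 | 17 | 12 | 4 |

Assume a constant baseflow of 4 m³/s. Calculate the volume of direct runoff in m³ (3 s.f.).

Direct-runoff ordinates (Q − Q_b): 0.0, 1.0, 6.0, 8.0, 12.0, 18.0, 15.0, 13.0, 11.0, 9.0, 13.0, 8.0, 0.0 m³/s.
ΣQ_DR = 114.0 m³/s.
With Δt = 2 h = 7200 s, V = ΣQ_DR · Δt = 114.0 × 7200 = 8.21 × 10^5 m³.

V ≈ 8.21 × 10^5 m³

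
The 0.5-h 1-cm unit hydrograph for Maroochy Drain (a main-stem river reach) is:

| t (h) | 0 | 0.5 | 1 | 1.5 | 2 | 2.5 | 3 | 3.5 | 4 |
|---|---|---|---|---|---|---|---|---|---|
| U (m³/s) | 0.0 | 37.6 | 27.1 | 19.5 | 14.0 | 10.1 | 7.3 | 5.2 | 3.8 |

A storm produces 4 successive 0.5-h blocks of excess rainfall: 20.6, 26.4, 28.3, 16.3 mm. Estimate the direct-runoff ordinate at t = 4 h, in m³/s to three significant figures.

Q ≈ 58.7 m³/s

By discrete convolution, Q_j = Σ (P_i / 10 mm) · U_{j−i}.
At t = 4 h (j=8): Q = (20.6/10)·3.8 + (26.4/10)·5.2 + (28.3/10)·7.3 + (16.3/10)·10.1 = 58.7 m³/s.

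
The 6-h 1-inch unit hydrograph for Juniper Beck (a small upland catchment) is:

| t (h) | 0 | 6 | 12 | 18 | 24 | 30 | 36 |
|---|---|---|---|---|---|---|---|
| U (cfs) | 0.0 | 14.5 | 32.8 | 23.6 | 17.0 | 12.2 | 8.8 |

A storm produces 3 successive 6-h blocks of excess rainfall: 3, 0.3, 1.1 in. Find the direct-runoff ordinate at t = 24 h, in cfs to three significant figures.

Q ≈ 94.2 cfs

By discrete convolution, Q_j = Σ (P_i / 1 in) · U_{j−i}.
At t = 24 h (j=4): Q = (3/1)·17.0 + (0.3/1)·23.6 + (1.1/1)·32.8 = 94.2 cfs.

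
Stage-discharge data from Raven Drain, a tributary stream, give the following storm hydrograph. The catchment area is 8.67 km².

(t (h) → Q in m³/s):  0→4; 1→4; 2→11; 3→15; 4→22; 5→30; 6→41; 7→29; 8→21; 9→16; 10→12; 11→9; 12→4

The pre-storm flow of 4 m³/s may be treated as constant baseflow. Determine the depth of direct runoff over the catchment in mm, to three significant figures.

d ≈ 68.9 mm

Direct runoff: 0.0, 0.0, 7.0, 11.0, 18.0, 26.0, 37.0, 25.0, 17.0, 12.0, 8.0, 5.0, 0.0 m³/s; ΣQ_DR = 166.0 m³/s.
V = ΣQ_DR · Δt = 166.0 × 3600 s = 5.976 × 10^5 m³.
Over A = 8.67 km², depth = V / A = 68.9 mm.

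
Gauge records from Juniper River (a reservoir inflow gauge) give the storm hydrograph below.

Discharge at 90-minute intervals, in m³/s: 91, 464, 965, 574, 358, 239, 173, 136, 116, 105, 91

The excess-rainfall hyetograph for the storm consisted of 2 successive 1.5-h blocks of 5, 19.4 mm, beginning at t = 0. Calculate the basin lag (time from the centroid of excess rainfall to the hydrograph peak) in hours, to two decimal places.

t_L ≈ 1.06 h

Centroid of excess rainfall: t_c = Σ P_i·t̄_i / ΣP_i = 1.9426 h (block centres at 0.75, 2.25 h).
Hydrograph peak occurs at t = 3 h, so basin lag t_L = 3 − 1.9426 = 1.06 h.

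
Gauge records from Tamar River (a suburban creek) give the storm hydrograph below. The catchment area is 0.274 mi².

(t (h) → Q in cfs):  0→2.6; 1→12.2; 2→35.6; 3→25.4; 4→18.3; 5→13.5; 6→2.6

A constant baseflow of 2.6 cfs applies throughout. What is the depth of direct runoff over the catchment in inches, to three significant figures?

Direct runoff: 0.0, 9.6, 33.0, 22.8, 15.7, 10.9, 0.0 cfs; ΣQ_DR = 92.00 cfs.
V = ΣQ_DR · Δt = 92.00 × 3600 s = 3.312 × 10^5 ft³.
Over A = 0.274 mi², depth = V / A = 0.520 in.

d ≈ 0.520 in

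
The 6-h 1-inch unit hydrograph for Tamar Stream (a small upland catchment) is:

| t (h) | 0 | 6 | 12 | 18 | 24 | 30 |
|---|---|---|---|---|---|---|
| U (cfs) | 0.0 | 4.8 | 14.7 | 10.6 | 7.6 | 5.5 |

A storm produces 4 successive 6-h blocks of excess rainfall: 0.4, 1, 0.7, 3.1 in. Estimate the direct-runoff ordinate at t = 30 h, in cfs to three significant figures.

Q ≈ 62.8 cfs

By discrete convolution, Q_j = Σ (P_i / 1 in) · U_{j−i}.
At t = 30 h (j=5): Q = (0.4/1)·5.5 + (1/1)·7.6 + (0.7/1)·10.6 + (3.1/1)·14.7 = 62.8 cfs.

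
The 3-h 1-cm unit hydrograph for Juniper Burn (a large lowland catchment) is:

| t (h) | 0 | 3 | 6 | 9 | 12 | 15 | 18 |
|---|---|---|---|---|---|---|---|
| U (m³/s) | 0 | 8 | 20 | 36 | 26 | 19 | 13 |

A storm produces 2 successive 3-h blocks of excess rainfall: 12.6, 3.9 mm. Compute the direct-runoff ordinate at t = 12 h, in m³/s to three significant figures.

Q ≈ 46.8 m³/s

By discrete convolution, Q_j = Σ (P_i / 10 mm) · U_{j−i}.
At t = 12 h (j=4): Q = (12.6/10)·26 + (3.9/10)·36 = 46.8 m³/s.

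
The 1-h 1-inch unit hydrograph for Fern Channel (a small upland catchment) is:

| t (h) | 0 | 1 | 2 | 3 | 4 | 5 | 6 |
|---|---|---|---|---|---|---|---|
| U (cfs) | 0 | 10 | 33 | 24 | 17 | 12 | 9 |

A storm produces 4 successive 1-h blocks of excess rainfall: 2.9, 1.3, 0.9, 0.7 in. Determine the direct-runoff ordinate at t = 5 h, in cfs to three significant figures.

By discrete convolution, Q_j = Σ (P_i / 1 in) · U_{j−i}.
At t = 5 h (j=5): Q = (2.9/1)·12 + (1.3/1)·17 + (0.9/1)·24 + (0.7/1)·33 = 102 cfs.

Q ≈ 102 cfs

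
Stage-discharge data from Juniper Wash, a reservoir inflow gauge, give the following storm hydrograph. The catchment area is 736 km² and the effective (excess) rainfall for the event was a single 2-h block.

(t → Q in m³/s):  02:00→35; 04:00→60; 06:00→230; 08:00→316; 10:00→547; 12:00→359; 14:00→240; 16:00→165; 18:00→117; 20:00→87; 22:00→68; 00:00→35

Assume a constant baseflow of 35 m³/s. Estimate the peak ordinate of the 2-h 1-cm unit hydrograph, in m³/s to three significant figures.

Direct runoff: 0.0, 25.0, 195.0, 281.0, 512.0, 324.0, 205.0, 130.0, 82.0, 52.0, 33.0, 0.0 m³/s; ΣQ_DR = 1839 m³/s, peak = 512.0 m³/s.
Runoff depth d = ΣQ_DR·Δt / A = 1839 × 7200 / (736 km²) = 17.99 mm.
The 1-cm UH is the DRH scaled by (10 mm)/d, so U_p = 512.0 × 10/17.99 = 285 m³/s.

U_p ≈ 285 m³/s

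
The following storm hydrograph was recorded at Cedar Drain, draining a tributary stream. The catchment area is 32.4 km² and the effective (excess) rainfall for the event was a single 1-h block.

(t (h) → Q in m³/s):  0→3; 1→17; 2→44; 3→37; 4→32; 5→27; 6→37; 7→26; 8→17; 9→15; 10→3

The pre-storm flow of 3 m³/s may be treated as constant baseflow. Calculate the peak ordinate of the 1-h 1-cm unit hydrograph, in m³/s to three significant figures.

Direct runoff: 0.0, 14.0, 41.0, 34.0, 29.0, 24.0, 34.0, 23.0, 14.0, 12.0, 0.0 m³/s; ΣQ_DR = 225.0 m³/s, peak = 41.0 m³/s.
Runoff depth d = ΣQ_DR·Δt / A = 225.0 × 3600 / (32.4 km²) = 25.00 mm.
The 1-cm UH is the DRH scaled by (10 mm)/d, so U_p = 41.0 × 10/25.00 = 16.4 m³/s.

U_p ≈ 16.4 m³/s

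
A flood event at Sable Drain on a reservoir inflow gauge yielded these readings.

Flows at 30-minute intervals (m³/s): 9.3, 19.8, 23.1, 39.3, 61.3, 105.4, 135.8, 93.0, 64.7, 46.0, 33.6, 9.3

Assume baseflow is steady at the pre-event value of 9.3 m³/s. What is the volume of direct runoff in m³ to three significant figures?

Direct-runoff ordinates (Q − Q_b): 0.0, 10.5, 13.8, 30.0, 52.0, 96.1, 126.5, 83.7, 55.4, 36.7, 24.3, 0.0 m³/s.
ΣQ_DR = 529.0 m³/s.
With Δt = 0.5 h = 1800 s, V = ΣQ_DR · Δt = 529.0 × 1800 = 9.52 × 10^5 m³.

V ≈ 9.52 × 10^5 m³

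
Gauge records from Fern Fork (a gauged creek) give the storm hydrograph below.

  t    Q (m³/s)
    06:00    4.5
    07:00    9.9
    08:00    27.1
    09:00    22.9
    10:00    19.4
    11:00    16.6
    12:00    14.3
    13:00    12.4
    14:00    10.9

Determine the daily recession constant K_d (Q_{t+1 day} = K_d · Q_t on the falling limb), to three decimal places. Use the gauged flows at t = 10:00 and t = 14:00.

Between t = 10:00 and t = 14:00 the flow falls from 19.4 to 10.9 m³/s over 4×1 h = 4 h.
Per-interval ratio K = (10.9/19.4)^(1/4) = 0.8658; K_d = K^(24/1) = 0.031.

K_d ≈ 0.031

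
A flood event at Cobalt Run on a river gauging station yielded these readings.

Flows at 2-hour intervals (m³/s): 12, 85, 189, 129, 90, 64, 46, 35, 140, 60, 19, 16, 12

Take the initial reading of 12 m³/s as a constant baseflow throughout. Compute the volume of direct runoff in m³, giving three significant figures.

V ≈ 5.34 × 10^6 m³

Direct-runoff ordinates (Q − Q_b): 0.0, 73.0, 177.0, 117.0, 78.0, 52.0, 34.0, 23.0, 128.0, 48.0, 7.0, 4.0, 0.0 m³/s.
ΣQ_DR = 741.0 m³/s.
With Δt = 2 h = 7200 s, V = ΣQ_DR · Δt = 741.0 × 7200 = 5.34 × 10^6 m³.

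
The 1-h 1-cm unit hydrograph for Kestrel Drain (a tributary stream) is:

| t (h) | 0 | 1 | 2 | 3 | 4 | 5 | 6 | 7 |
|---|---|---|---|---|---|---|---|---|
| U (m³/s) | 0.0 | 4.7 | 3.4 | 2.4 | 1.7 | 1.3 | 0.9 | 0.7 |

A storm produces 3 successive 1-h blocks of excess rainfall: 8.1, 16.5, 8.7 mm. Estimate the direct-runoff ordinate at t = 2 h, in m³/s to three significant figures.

By discrete convolution, Q_j = Σ (P_i / 10 mm) · U_{j−i}.
At t = 2 h (j=2): Q = (8.1/10)·3.4 + (16.5/10)·4.7 + (8.7/10)·0.0 = 10.5 m³/s.

Q ≈ 10.5 m³/s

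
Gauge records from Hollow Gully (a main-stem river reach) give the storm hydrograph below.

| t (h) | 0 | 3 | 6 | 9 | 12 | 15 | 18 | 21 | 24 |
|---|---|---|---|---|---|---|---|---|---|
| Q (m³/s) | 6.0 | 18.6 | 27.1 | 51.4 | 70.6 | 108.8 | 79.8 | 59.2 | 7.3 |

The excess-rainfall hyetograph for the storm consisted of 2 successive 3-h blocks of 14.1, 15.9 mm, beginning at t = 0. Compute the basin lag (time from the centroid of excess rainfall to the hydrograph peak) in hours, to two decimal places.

t_L ≈ 11.91 h

Centroid of excess rainfall: t_c = Σ P_i·t̄_i / ΣP_i = 3.0900 h (block centres at 1.5, 4.5 h).
Hydrograph peak occurs at t = 15 h, so basin lag t_L = 15 − 3.0900 = 11.91 h.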